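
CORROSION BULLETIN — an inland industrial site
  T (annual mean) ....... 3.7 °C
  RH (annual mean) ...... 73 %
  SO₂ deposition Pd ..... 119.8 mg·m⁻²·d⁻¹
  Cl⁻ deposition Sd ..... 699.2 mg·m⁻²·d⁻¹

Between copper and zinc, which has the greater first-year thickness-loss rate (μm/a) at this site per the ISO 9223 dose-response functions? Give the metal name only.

zinc

copper: T≤10 °C ⇒ hinge +0.126·(3.7−10) = -0.7938
  Pd branch = 0.0053·Pd^0.26·e^(0.059·RH+f) = 0.6172 μm/a
  Cl⁻ term: 0.01025·699.2^0.27·exp(0.036·73+0.049·3.7) = 0.9973
  r_corr = 0.6172 + 0.9973 = 1.615 μm/a
zinc: T≤10 °C ⇒ hinge +0.038·(3.7−10) = -0.2394
  Pd branch = 0.0129·Pd^0.44·e^(0.046·RH+f) = 2.396 μm/a
  Sd branch = 0.0175·Sd^0.57·e^(0.008·RH+0.085·T) = 1.798 μm/a
  r_corr = 2.396 + 1.798 = 4.194 μm/a
Ordering by μm/a: zinc (4.19) > copper (1.61)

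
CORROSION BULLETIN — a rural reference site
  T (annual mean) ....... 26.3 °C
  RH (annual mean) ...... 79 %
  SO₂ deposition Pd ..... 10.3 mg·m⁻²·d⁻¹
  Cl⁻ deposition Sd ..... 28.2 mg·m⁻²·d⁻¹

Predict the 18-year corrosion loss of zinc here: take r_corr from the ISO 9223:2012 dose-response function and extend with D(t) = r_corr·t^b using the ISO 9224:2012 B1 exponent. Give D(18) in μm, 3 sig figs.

zinc: f(T) = -0.071·(T−10) [T>10 °C] = -1.1573
  sulphur-dioxide contribution → 0.4284 μm/a
  chloride contribution → 2.065 μm/a
  total first-year rate 2.494 μm/a
Power-law: D(18) = r_corr · 18^0.813
  D(18) = 2.494 × 18^0.813 = 2.494 × 10.48 = 26.15 μm

D(18) = 26.1 μm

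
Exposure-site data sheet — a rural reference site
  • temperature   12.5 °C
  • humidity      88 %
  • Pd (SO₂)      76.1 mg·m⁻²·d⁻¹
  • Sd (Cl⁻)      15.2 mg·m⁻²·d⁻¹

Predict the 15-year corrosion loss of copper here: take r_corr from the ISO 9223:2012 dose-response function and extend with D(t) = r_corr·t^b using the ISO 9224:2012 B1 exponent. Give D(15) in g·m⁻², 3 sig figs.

D(15) = 182 g·m⁻²

copper: f(T) = -0.080·(T−10) [T>10 °C] = -0.2000
  Pd branch = 0.0053·Pd^0.26·e^(0.059·RH+f) = 2.407 μm/a
  Cl⁻ term: 0.01025·15.2^0.27·exp(0.036·88+0.049·12.5) = 0.9369
  r_corr = 2.407 + 0.9369 = 3.344 μm/a
Power-law: D(15) = r_corr · 15^0.667
  D(15) = 3.344 × 15^0.667 = 3.344 × 6.088 = 20.35 μm
  Mass loss = 20.35 μm × 8.96 g/cm³ = 182.4 g·m⁻²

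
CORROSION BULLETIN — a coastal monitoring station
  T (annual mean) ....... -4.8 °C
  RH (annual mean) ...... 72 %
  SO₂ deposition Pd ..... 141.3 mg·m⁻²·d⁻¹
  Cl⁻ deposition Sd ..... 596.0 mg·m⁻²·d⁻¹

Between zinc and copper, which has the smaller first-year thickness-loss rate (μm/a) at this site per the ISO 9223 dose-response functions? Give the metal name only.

copper

zinc: f(T) = +0.038·(T−10) [T≤10 °C] = -0.5624
  sulphur-dioxide contribution → 1.782 μm/a
  chloride contribution → 0.7905 μm/a
  ⇒ r_corr(zinc) = 2.572 μm/a
copper: temperature factor f = +0.126·(-14.8) = -1.8648
  sulphur-dioxide contribution → 0.2081 μm/a
  chloride contribution → 0.6076 μm/a
  total first-year rate 0.8157 μm/a
Ordering by μm/a: zinc (2.57) > copper (0.816)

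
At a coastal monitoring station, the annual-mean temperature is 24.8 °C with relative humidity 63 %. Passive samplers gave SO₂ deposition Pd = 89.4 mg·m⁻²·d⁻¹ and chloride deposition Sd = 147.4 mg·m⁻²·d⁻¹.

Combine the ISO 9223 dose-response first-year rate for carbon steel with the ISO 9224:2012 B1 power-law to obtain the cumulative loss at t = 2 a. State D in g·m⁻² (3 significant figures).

carbon steel: temperature factor f = -0.054·(14.8) = -0.7992
  SO₂ term: 1.77·89.4^0.52·exp(0.02·63-0.7992) = 29.03
  Sd branch = 0.102·Sd^0.62·e^(0.033·RH+0.04·T) = 48.62 μm/a
  r_corr = 29.03 + 48.62 = 77.64 μm/a
Long-term exponent b (ISO 9224 Table 2, B1) = 0.523
  D(2) = 77.64 × 2^0.523 = 77.64 × 1.437 = 111.6 μm
  Mass loss = 111.6 μm × 7.85 g/cm³ = 875.8 g·m⁻²

D(2) = 876 g·m⁻²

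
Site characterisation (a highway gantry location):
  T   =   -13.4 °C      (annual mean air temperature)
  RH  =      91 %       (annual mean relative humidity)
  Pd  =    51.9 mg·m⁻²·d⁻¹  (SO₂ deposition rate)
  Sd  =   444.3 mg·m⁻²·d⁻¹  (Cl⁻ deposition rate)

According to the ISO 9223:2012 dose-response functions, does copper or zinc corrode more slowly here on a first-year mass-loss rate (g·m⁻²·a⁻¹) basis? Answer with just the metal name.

copper

copper: f(T) = +0.126·(T−10) [T≤10 °C] = -2.9484
  SO₂ term: 0.0053·51.9^0.26·exp(0.059·91-2.9484) = 0.1665
  Sd branch = 0.01025·Sd^0.27·e^(0.036·RH+0.049·T) = 0.7298 μm/a
  sum: 0.1665 + 0.7298 → r_corr = 0.8963 μm/a
  mass loss = 0.8963 μm/a × 8.96 g/cm³ = 8.031 g·m⁻²·a⁻¹
zinc: T≤10 °C ⇒ hinge +0.038·(-13.4−10) = -0.8892
  Pd branch = 0.0129·Pd^0.44·e^(0.046·RH+f) = 1.982 μm/a
  Cl⁻ term: 0.0175·444.3^0.57·exp(0.008·91+0.085·-13.4) = 0.3747
  sum: 1.982 + 0.3747 → r_corr = 2.356 μm/a
  mass loss = 2.356 μm/a × 7.14 g/cm³ = 16.83 g·m⁻²·a⁻¹
Ordering by g·m⁻²·a⁻¹: zinc (16.8) > copper (8.03)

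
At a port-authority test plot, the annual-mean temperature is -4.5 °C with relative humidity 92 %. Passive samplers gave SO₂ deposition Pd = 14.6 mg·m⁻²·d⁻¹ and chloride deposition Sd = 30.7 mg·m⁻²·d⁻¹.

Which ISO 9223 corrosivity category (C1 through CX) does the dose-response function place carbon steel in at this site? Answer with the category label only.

C2

carbon steel: f(T) = +0.150·(T−10) [T≤10 °C] = -2.1750
  Pd branch = 1.77·Pd^0.52·e^(0.02·RH+f) = 5.104 μm/a
  Sd branch = 0.102·Sd^0.62·e^(0.033·RH+0.04·T) = 14.82 μm/a
  sum: 5.104 + 14.82 → r_corr = 19.93 μm/a
19.9 μm/a falls in (1.3, 25] for carbon steel → category C2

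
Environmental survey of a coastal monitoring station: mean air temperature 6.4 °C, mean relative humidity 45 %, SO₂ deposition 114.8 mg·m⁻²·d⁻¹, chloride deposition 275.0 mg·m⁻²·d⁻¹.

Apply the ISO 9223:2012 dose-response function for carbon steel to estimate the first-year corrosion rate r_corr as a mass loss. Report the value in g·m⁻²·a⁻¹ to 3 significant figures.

r_corr = 383 g·m⁻²·a⁻¹

carbon steel: temperature factor f = +0.150·(-3.6) = -0.5400
  SO₂ term: 1.77·114.8^0.52·exp(0.02·45-0.5400) = 29.89
  Sd branch = 0.102·Sd^0.62·e^(0.033·RH+0.04·T) = 18.93 μm/a
  sum: 29.89 + 18.93 → r_corr = 48.81 μm/a
Convert to mass loss: 48.81 μm/a × 7.85 g/cm³ = 383.2 g·m⁻²·a⁻¹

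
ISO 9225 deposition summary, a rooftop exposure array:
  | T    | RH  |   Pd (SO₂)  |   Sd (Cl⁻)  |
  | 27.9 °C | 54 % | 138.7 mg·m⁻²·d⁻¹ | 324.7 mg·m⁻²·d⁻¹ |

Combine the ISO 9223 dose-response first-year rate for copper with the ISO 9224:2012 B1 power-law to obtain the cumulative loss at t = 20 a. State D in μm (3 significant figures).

copper: T>10 °C ⇒ hinge -0.080·(27.9−10) = -1.4320
  Pd branch = 0.0053·Pd^0.26·e^(0.059·RH+f) = 0.1104 μm/a
  Sd branch = 0.01025·Sd^0.27·e^(0.036·RH+0.049·T) = 1.339 μm/a
  sum: 0.1104 + 1.339 → r_corr = 1.45 μm/a
Long-term exponent b (ISO 9224 Table 2, B1) = 0.667
  D(20) = 1.45 × 20^0.667 = 1.45 × 7.375 = 10.69 μm

D(20) = 10.7 μm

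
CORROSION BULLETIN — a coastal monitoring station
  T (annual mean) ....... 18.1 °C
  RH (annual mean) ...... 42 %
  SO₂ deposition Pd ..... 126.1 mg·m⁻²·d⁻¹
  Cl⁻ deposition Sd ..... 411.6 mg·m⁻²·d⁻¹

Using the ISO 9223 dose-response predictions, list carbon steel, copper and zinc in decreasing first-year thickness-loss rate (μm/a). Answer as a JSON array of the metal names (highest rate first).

carbon steel: T>10 °C ⇒ hinge -0.054·(18.1−10) = -0.4374
  SO₂ term: 1.77·126.1^0.52·exp(0.02·42-0.4374) = 32.75
  Sd branch = 0.102·Sd^0.62·e^(0.033·RH+0.04·T) = 35.15 μm/a
  sum: 32.75 + 35.15 → r_corr = 67.9 μm/a
copper: f(T) = -0.080·(T−10) [T>10 °C] = -0.6480
  SO₂ term: 0.0053·126.1^0.26·exp(0.059·42-0.6480) = 0.1162
  Sd branch = 0.01025·Sd^0.27·e^(0.036·RH+0.049·T) = 0.5734 μm/a
  r_corr = 0.1162 + 0.5734 = 0.6896 μm/a
zinc: temperature factor f = -0.071·(8.1) = -0.5751
  SO₂ term: 0.0129·126.1^0.44·exp(0.046·42-0.5751) = 0.4209
  Cl⁻ term: 0.0175·411.6^0.57·exp(0.008·42+0.085·18.1) = 3.527
  r_corr = 0.4209 + 3.527 = 3.948 μm/a
Ordering by μm/a: carbon steel (67.9) > zinc (3.95) > copper (0.69)

["carbon steel", "zinc", "copper"]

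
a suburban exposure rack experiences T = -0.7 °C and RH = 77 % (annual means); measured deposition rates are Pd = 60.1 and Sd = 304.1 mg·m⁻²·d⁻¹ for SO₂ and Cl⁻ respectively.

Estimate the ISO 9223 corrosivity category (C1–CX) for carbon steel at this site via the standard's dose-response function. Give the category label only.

carbon steel: temperature factor f = +0.150·(-10.7) = -1.6050
  Pd branch = 1.77·Pd^0.52·e^(0.02·RH+f) = 13.96 μm/a
  Cl⁻ term: 0.102·304.1^0.62·exp(0.033·77+0.04·-0.7) = 43.6
  sum: 13.96 + 43.6 → r_corr = 57.55 μm/a
57.6 μm/a falls in (50, 80] for carbon steel → category C4

C4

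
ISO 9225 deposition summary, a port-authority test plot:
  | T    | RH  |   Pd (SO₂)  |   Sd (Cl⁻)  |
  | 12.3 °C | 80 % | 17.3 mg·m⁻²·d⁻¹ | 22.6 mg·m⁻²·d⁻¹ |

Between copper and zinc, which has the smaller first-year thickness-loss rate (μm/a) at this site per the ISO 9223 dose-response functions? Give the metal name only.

copper

copper: T>10 °C ⇒ hinge -0.080·(12.3−10) = -0.1840
  SO₂ term: 0.0053·17.3^0.26·exp(0.059·80-0.1840) = 1.038
  Sd branch = 0.01025·Sd^0.27·e^(0.036·RH+0.049·T) = 0.7742 μm/a
  sum: 1.038 + 0.7742 → r_corr = 1.812 μm/a
zinc: T>10 °C ⇒ hinge -0.071·(12.3−10) = -0.1633
  Pd branch = 0.0129·Pd^0.44·e^(0.046·RH+f) = 1.523 μm/a
  Sd branch = 0.0175·Sd^0.57·e^(0.008·RH+0.085·T) = 0.5583 μm/a
  sum: 1.523 + 0.5583 → r_corr = 2.081 μm/a
Ordering by μm/a: zinc (2.08) > copper (1.81)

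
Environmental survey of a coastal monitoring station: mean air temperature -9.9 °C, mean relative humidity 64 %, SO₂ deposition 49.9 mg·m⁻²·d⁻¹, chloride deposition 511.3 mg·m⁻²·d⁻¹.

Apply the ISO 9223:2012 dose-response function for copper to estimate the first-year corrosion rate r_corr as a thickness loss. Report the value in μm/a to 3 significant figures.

copper: T≤10 °C ⇒ hinge +0.126·(-9.9−10) = -2.5074
  SO₂ term: 0.0053·49.9^0.26·exp(0.059·64-2.5074) = 0.05209
  Cl⁻ term: 0.01025·511.3^0.27·exp(0.036·64+0.049·-9.9) = 0.3404
  sum: 0.05209 + 0.3404 → r_corr = 0.3925 μm/a

r_corr = 0.392 μm/a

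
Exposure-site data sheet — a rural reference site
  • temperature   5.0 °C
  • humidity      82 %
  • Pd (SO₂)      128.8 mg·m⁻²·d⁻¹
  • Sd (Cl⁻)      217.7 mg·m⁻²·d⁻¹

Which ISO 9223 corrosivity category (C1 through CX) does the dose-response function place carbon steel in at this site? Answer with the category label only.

carbon steel: temperature factor f = +0.150·(-5.0) = -0.7500
  SO₂ term: 1.77·128.8^0.52·exp(0.02·82-0.7500) = 53.91
  Sd branch = 0.102·Sd^0.62·e^(0.033·RH+0.04·T) = 52.5 μm/a
  sum: 53.91 + 52.5 → r_corr = 106.4 μm/a
ISO 9223 Table 2 (carbon steel): 80 < 106 ≤ 200 μm/a ⇒ C5

C5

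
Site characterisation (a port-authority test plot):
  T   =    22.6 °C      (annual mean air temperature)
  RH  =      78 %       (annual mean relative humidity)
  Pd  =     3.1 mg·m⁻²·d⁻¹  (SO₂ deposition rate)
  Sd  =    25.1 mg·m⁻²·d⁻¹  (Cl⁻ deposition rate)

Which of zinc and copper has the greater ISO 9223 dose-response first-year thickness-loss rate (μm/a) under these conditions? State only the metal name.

zinc: f(T) = -0.071·(T−10) [T>10 °C] = -0.8946
  Pd branch = 0.0129·Pd^0.44·e^(0.046·RH+f) = 0.3137 μm/a
  Sd branch = 0.0175·Sd^0.57·e^(0.008·RH+0.085·T) = 1.4 μm/a
  r_corr = 0.3137 + 1.4 = 1.714 μm/a
copper: temperature factor f = -0.080·(12.6) = -1.0080
  Pd branch = 0.0053·Pd^0.26·e^(0.059·RH+f) = 0.2588 μm/a
  Sd branch = 0.01025·Sd^0.27·e^(0.036·RH+0.049·T) = 1.228 μm/a
  sum: 0.2588 + 1.228 → r_corr = 1.486 μm/a
Ordering by μm/a: zinc (1.71) > copper (1.49)

zinc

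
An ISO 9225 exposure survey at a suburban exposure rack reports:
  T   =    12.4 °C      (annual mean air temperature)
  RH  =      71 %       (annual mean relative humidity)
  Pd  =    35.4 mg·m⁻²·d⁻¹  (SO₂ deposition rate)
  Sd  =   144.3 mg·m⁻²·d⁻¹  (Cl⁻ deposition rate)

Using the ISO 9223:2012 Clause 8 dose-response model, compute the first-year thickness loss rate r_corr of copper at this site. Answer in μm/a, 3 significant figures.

r_corr = 1.66 μm/a

copper: T>10 °C ⇒ hinge -0.080·(12.4−10) = -0.1920
  Pd branch = 0.0053·Pd^0.26·e^(0.059·RH+f) = 0.7293 μm/a
  Sd branch = 0.01025·Sd^0.27·e^(0.036·RH+0.049·T) = 0.9282 μm/a
  r_corr = 0.7293 + 0.9282 = 1.658 μm/a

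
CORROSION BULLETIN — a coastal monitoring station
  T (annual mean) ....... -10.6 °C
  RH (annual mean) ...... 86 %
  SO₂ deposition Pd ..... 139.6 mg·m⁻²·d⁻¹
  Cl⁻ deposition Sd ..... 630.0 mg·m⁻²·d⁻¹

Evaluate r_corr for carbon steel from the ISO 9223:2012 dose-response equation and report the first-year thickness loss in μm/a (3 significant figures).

carbon steel: f(T) = +0.150·(T−10) [T≤10 °C] = -3.0900
  Pd branch = 1.77·Pd^0.52·e^(0.02·RH+f) = 5.866 μm/a
  Sd branch = 0.102·Sd^0.62·e^(0.033·RH+0.04·T) = 62.03 μm/a
  r_corr = 5.866 + 62.03 = 67.89 μm/a

r_corr = 67.9 μm/a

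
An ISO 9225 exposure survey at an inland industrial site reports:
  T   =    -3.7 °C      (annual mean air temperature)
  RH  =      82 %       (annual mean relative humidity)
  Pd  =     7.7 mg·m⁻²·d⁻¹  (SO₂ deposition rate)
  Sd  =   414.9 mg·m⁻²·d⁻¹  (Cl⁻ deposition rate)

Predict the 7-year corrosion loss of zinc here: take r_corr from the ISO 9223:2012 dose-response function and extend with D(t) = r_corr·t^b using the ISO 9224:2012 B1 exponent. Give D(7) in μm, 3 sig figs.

zinc: temperature factor f = +0.038·(-13.7) = -0.5206
  Pd branch = 0.0129·Pd^0.44·e^(0.046·RH+f) = 0.8179 μm/a
  Cl⁻ term: 0.0175·414.9^0.57·exp(0.008·82+0.085·-3.7) = 0.7649
  r_corr = 0.8179 + 0.7649 = 1.583 μm/a
Long-term exponent b (ISO 9224 Table 2, B1) = 0.813
  D(7) = 1.583 × 7^0.813 = 1.583 × 4.865 = 7.7 μm

D(7) = 7.70 μm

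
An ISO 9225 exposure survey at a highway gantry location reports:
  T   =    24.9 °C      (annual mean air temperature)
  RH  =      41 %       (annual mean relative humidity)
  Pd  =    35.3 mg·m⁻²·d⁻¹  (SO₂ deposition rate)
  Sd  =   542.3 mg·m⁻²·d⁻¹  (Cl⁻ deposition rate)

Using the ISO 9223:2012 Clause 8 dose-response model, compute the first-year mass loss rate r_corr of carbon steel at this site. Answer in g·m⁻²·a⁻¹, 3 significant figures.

r_corr = 506 g·m⁻²·a⁻¹

carbon steel: T>10 °C ⇒ hinge -0.054·(24.9−10) = -0.8046
  sulphur-dioxide contribution → 11.47 μm/a
  chloride contribution → 52.96 μm/a
  ⇒ r_corr(carbon steel) = 64.43 μm/a
Convert to mass loss: 64.43 μm/a × 7.85 g/cm³ = 505.8 g·m⁻²·a⁻¹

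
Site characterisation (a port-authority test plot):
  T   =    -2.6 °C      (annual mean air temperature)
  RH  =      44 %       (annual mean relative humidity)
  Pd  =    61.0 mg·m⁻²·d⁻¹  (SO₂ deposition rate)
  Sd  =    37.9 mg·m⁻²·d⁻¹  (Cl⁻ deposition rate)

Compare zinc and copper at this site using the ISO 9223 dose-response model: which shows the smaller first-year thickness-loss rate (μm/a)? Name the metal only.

copper

zinc: f(T) = +0.038·(T−10) [T≤10 °C] = -0.4788
  Pd branch = 0.0129·Pd^0.44·e^(0.046·RH+f) = 0.3692 μm/a
  Cl⁻ term: 0.0175·37.9^0.57·exp(0.008·44+0.085·-2.6) = 0.1584
  sum: 0.3692 + 0.1584 → r_corr = 0.5276 μm/a
copper: f(T) = +0.126·(T−10) [T≤10 °C] = -1.5876
  SO₂ term: 0.0053·61.0^0.26·exp(0.059·44-1.5876) = 0.04231
  Cl⁻ term: 0.01025·37.9^0.27·exp(0.036·44+0.049·-2.6) = 0.1174
  r_corr = 0.04231 + 0.1174 = 0.1597 μm/a
Ordering by μm/a: zinc (0.528) > copper (0.16)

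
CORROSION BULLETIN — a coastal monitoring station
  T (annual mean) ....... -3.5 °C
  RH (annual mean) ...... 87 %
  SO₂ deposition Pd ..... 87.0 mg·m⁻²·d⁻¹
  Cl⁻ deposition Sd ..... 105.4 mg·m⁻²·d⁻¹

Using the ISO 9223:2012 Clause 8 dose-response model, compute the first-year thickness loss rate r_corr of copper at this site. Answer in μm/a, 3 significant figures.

copper: T≤10 °C ⇒ hinge +0.126·(-3.5−10) = -1.7010
  sulphur-dioxide contribution → 0.5237 μm/a
  chloride contribution → 0.696 μm/a
  ⇒ r_corr(copper) = 1.22 μm/a

r_corr = 1.22 μm/a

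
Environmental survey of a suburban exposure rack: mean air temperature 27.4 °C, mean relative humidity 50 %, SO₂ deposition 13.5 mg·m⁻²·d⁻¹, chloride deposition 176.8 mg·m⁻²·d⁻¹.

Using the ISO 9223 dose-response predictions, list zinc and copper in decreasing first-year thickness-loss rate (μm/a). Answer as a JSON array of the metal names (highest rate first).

["zinc", "copper"]

zinc: f(T) = -0.071·(T−10) [T>10 °C] = -1.2354
  sulphur-dioxide contribution → 0.1176 μm/a
  chloride contribution → 5.12 μm/a
  total first-year rate 5.238 μm/a
copper: f(T) = -0.080·(T−10) [T>10 °C] = -1.3920
  sulphur-dioxide contribution → 0.04952 μm/a
  chloride contribution → 0.9602 μm/a
  ⇒ r_corr(copper) = 1.01 μm/a
Ordering by μm/a: zinc (5.24) > copper (1.01)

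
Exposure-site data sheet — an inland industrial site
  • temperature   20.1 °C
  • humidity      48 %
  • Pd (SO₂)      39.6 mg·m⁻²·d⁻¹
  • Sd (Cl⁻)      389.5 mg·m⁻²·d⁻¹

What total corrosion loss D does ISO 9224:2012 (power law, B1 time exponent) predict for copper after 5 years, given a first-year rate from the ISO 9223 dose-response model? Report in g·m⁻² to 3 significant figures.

copper: T>10 °C ⇒ hinge -0.080·(20.1−10) = -0.8080
  Pd branch = 0.0053·Pd^0.26·e^(0.059·RH+f) = 0.1044 μm/a
  Sd branch = 0.01025·Sd^0.27·e^(0.036·RH+0.049·T) = 0.7733 μm/a
  sum: 0.1044 + 0.7733 → r_corr = 0.8777 μm/a
ISO 9224: D(t) = r_corr · t^b with b = 0.667 (copper, B1)
  D(5) = 0.8777 × 5^0.667 = 0.8777 × 2.926 = 2.568 μm
  Mass loss = 2.568 μm × 8.96 g/cm³ = 23.01 g·m⁻²

D(5) = 23.0 g·m⁻²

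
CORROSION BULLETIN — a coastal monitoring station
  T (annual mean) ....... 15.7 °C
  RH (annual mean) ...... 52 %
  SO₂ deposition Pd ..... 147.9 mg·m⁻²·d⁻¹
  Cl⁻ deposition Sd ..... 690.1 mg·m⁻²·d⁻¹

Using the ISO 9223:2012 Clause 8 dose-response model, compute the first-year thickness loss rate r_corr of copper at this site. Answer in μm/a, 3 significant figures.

copper: f(T) = -0.080·(T−10) [T>10 °C] = -0.4560
  sulphur-dioxide contribution → 0.2648 μm/a
  chloride contribution → 0.8401 μm/a
  ⇒ r_corr(copper) = 1.105 μm/a

r_corr = 1.10 μm/a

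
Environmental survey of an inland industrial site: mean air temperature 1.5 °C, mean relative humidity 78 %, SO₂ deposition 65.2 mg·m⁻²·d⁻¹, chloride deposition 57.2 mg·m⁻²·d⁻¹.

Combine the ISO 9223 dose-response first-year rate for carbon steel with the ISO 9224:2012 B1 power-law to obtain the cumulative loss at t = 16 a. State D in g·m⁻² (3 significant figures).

carbon steel: temperature factor f = +0.150·(-8.5) = -1.2750
  sulphur-dioxide contribution → 20.66 μm/a
  chloride contribution → 17.46 μm/a
  ⇒ r_corr(carbon steel) = 38.12 μm/a
ISO 9224: D(t) = r_corr · t^b with b = 0.523 (carbon steel, B1)
  D(16) = 38.12 × 16^0.523 = 38.12 × 4.263 = 162.5 μm
  Mass loss = 162.5 μm × 7.85 g/cm³ = 1276 g·m⁻²

D(16) = 1.28e+03 g·m⁻²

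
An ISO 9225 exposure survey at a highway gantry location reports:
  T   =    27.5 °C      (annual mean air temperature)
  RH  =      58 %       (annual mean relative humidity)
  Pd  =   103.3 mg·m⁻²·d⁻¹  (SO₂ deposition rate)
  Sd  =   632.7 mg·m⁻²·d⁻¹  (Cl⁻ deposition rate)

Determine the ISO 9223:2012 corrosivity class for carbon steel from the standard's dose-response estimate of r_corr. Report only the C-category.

C5

carbon steel: f(T) = -0.054·(T−10) [T>10 °C] = -0.9450
  Pd branch = 1.77·Pd^0.52·e^(0.02·RH+f) = 24.47 μm/a
  Sd branch = 0.102·Sd^0.62·e^(0.033·RH+0.04·T) = 113.3 μm/a
  r_corr = 24.47 + 113.3 = 137.8 μm/a
138 μm/a falls in (80, 200] for carbon steel → category C5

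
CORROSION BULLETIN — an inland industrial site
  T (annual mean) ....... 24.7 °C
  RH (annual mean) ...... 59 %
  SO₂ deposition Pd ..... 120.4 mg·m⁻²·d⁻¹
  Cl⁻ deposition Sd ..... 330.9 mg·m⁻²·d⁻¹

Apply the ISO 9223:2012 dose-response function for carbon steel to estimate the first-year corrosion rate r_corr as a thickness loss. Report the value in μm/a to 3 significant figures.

carbon steel: f(T) = -0.054·(T−10) [T>10 °C] = -0.7938
  sulphur-dioxide contribution → 31.45 μm/a
  chloride contribution → 70.06 μm/a
  ⇒ r_corr(carbon steel) = 101.5 μm/a

r_corr = 102 μm/a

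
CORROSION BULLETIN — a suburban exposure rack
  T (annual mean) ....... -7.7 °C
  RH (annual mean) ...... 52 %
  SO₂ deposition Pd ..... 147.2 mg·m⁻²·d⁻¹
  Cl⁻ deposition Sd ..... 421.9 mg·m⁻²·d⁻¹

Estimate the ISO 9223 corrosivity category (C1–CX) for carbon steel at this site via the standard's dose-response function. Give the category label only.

C2

carbon steel: T≤10 °C ⇒ hinge +0.150·(-7.7−10) = -2.6550
  SO₂ term: 1.77·147.2^0.52·exp(0.02·52-2.6550) = 4.72
  Cl⁻ term: 0.102·421.9^0.62·exp(0.033·52+0.04·-7.7) = 17.69
  sum: 4.72 + 17.69 → r_corr = 22.41 μm/a
22.4 μm/a falls in (1.3, 25] for carbon steel → category C2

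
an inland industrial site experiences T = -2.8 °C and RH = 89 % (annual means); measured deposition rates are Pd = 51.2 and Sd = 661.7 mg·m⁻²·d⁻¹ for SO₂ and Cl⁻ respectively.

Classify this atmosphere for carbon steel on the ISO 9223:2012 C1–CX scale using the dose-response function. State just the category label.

carbon steel: temperature factor f = +0.150·(-12.8) = -1.9200
  SO₂ term: 1.77·51.2^0.52·exp(0.02·89-1.9200) = 11.91
  Sd branch = 0.102·Sd^0.62·e^(0.033·RH+0.04·T) = 96.45 μm/a
  r_corr = 11.91 + 96.45 = 108.4 μm/a
ISO 9223 Table 2 (carbon steel): 80 < 108 ≤ 200 μm/a ⇒ C5

C5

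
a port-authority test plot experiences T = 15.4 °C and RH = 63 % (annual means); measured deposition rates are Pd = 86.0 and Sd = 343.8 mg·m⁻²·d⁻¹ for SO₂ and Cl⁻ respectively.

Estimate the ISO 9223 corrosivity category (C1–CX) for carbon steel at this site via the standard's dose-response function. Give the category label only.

C5

carbon steel: T>10 °C ⇒ hinge -0.054·(15.4−10) = -0.2916
  Pd branch = 1.77·Pd^0.52·e^(0.02·RH+f) = 47.26 μm/a
  Cl⁻ term: 0.102·343.8^0.62·exp(0.033·63+0.04·15.4) = 56.43
  r_corr = 47.26 + 56.43 = 103.7 μm/a
104 μm/a falls in (80, 200] for carbon steel → category C5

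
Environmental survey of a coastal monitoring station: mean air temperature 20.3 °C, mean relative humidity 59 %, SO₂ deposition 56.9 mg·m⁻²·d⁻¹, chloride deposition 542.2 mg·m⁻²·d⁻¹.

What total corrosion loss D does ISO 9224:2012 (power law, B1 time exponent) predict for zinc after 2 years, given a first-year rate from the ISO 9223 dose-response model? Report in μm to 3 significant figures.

zinc: temperature factor f = -0.071·(10.3) = -0.7313
  SO₂ term: 0.0129·56.9^0.44·exp(0.046·59-0.7313) = 0.5545
  Sd branch = 0.0175·Sd^0.57·e^(0.008·RH+0.085·T) = 5.7 μm/a
  r_corr = 0.5545 + 5.7 = 6.254 μm/a
Long-term exponent b (ISO 9224 Table 2, B1) = 0.813
  D(2) = 6.254 × 2^0.813 = 6.254 × 1.757 = 10.99 μm

D(2) = 11.0 μm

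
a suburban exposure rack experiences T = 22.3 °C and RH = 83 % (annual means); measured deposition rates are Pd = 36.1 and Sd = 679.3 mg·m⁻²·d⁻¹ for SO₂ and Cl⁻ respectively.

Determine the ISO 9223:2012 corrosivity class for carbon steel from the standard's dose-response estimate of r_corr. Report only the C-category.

CX

carbon steel: T>10 °C ⇒ hinge -0.054·(22.3−10) = -0.6642
  sulphur-dioxide contribution → 30.93 μm/a
  chloride contribution → 219.5 μm/a
  total first-year rate 250.4 μm/a
250 μm/a falls in (200, 700] for carbon steel → category CX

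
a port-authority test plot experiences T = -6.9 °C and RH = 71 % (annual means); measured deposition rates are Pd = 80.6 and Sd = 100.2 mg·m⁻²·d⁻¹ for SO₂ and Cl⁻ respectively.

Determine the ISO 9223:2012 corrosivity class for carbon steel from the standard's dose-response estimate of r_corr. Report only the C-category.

C2

carbon steel: f(T) = +0.150·(T−10) [T≤10 °C] = -2.5350
  Pd branch = 1.77·Pd^0.52·e^(0.02·RH+f) = 5.689 μm/a
  Sd branch = 0.102·Sd^0.62·e^(0.033·RH+0.04·T) = 14.02 μm/a
  sum: 5.689 + 14.02 → r_corr = 19.71 μm/a
ISO 9223 Table 2 (carbon steel): 1.3 < 19.7 ≤ 25 μm/a ⇒ C2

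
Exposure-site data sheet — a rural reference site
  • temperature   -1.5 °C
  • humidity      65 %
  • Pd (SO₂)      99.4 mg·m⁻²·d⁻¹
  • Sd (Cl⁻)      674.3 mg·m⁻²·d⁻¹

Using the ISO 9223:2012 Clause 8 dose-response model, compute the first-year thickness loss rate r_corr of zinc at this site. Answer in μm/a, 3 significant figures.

r_corr = 2.32 μm/a

zinc: f(T) = +0.038·(T−10) [T≤10 °C] = -0.4370
  SO₂ term: 0.0129·99.4^0.44·exp(0.046·65-0.4370) = 1.254
  Cl⁻ term: 0.0175·674.3^0.57·exp(0.008·65+0.085·-1.5) = 1.062
  sum: 1.254 + 1.062 → r_corr = 2.315 μm/a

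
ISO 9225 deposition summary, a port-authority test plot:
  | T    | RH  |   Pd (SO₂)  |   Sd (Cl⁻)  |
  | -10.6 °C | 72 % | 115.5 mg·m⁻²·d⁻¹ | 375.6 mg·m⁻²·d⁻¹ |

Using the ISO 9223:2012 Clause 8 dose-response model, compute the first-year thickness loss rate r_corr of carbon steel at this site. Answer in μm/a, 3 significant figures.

r_corr = 32.4 μm/a

carbon steel: temperature factor f = +0.150·(-20.6) = -3.0900
  Pd branch = 1.77·Pd^0.52·e^(0.02·RH+f) = 4.017 μm/a
  Cl⁻ term: 0.102·375.6^0.62·exp(0.033·72+0.04·-10.6) = 28.36
  sum: 4.017 + 28.36 → r_corr = 32.38 μm/a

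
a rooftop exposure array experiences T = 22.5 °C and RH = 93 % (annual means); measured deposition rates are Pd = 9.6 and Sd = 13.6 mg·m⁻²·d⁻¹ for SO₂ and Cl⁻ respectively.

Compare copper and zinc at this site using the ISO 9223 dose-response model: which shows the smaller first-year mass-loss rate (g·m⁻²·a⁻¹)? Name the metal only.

zinc

copper: T>10 °C ⇒ hinge -0.080·(22.5−10) = -1.0000
  sulphur-dioxide contribution → 0.8479 μm/a
  chloride contribution → 1.777 μm/a
  total first-year rate 2.625 μm/a
  mass loss = 2.625 μm/a × 8.96 g/cm³ = 23.52 g·m⁻²·a⁻¹
zinc: temperature factor f = -0.071·(12.5) = -0.8875
  sulphur-dioxide contribution → 1.036 μm/a
  chloride contribution → 1.104 μm/a
  ⇒ r_corr(zinc) = 2.139 μm/a
  mass loss = 2.139 μm/a × 7.14 g/cm³ = 15.28 g·m⁻²·a⁻¹
Ordering by g·m⁻²·a⁻¹: copper (23.5) > zinc (15.3)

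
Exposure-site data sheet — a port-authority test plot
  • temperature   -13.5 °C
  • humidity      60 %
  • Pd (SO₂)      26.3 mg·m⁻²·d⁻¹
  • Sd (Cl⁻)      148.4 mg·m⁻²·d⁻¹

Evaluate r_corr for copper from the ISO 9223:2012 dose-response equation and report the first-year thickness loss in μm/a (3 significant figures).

copper: f(T) = +0.126·(T−10) [T≤10 °C] = -2.9610
  Pd branch = 0.0053·Pd^0.26·e^(0.059·RH+f) = 0.02213 μm/a
  Cl⁻ term: 0.01025·148.4^0.27·exp(0.036·60+0.049·-13.5) = 0.1769
  sum: 0.02213 + 0.1769 → r_corr = 0.1991 μm/a

r_corr = 0.199 μm/a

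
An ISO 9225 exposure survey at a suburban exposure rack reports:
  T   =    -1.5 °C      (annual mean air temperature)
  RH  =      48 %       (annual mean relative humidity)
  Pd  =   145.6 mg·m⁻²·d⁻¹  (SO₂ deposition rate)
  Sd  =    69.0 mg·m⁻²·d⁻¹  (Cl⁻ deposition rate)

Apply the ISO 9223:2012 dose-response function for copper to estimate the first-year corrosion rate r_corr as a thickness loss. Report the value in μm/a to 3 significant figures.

r_corr = 0.245 μm/a

copper: f(T) = +0.126·(T−10) [T≤10 °C] = -1.4490
  Pd branch = 0.0053·Pd^0.26·e^(0.059·RH+f) = 0.07715 μm/a
  Cl⁻ term: 0.01025·69.0^0.27·exp(0.036·48+0.049·-1.5) = 0.1682
  r_corr = 0.07715 + 0.1682 = 0.2453 μm/a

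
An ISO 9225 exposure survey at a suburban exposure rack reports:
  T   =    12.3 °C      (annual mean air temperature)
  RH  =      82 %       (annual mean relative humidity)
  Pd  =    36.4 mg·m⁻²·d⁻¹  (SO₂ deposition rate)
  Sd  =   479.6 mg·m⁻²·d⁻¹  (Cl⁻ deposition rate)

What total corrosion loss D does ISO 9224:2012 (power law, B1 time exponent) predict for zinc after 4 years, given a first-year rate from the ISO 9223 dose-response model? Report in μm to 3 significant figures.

D(4) = 17.1 μm

zinc: T>10 °C ⇒ hinge -0.071·(12.3−10) = -0.1633
  Pd branch = 0.0129·Pd^0.44·e^(0.046·RH+f) = 2.316 μm/a
  Cl⁻ term: 0.0175·479.6^0.57·exp(0.008·82+0.085·12.3) = 3.237
  r_corr = 2.316 + 3.237 = 5.552 μm/a
Power-law: D(4) = r_corr · 4^0.813
  D(4) = 5.552 × 4^0.813 = 5.552 × 3.087 = 17.14 μm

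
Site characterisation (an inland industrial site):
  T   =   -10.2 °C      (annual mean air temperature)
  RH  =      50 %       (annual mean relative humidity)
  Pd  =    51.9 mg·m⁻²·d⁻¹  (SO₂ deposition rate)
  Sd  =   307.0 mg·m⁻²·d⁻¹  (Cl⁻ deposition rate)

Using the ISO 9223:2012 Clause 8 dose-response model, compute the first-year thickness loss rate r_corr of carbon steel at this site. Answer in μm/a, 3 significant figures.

r_corr = 14.1 μm/a

carbon steel: f(T) = +0.150·(T−10) [T≤10 °C] = -3.0300
  SO₂ term: 1.77·51.9^0.52·exp(0.02·50-3.0300) = 1.812
  Sd branch = 0.102·Sd^0.62·e^(0.033·RH+0.04·T) = 12.3 μm/a
  sum: 1.812 + 12.3 → r_corr = 14.12 μm/a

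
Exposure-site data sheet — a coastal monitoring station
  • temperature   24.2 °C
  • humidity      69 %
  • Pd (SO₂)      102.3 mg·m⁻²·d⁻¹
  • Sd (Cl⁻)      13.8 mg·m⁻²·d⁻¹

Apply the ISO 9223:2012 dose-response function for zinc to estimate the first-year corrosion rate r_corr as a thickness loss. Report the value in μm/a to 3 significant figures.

r_corr = 1.92 μm/a

zinc: T>10 °C ⇒ hinge -0.071·(24.2−10) = -1.0082
  sulphur-dioxide contribution → 0.862 μm/a
  chloride contribution → 1.061 μm/a
  total first-year rate 1.923 μm/a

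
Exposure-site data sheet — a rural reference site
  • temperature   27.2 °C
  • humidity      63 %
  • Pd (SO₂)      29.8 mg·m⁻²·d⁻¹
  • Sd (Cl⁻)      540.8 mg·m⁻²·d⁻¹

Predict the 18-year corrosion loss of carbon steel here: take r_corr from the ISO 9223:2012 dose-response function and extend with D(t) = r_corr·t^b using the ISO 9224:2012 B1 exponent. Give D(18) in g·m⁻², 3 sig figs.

D(18) = 4.78e+03 g·m⁻²

carbon steel: f(T) = -0.054·(T−10) [T>10 °C] = -0.9288
  SO₂ term: 1.77·29.8^0.52·exp(0.02·63-0.9288) = 14.4
  Cl⁻ term: 0.102·540.8^0.62·exp(0.033·63+0.04·27.2) = 119.8
  r_corr = 14.4 + 119.8 = 134.2 μm/a
Long-term exponent b (ISO 9224 Table 2, B1) = 0.523
  D(18) = 134.2 × 18^0.523 = 134.2 × 4.534 = 608.6 μm
  Mass loss = 608.6 μm × 7.85 g/cm³ = 4777 g·m⁻²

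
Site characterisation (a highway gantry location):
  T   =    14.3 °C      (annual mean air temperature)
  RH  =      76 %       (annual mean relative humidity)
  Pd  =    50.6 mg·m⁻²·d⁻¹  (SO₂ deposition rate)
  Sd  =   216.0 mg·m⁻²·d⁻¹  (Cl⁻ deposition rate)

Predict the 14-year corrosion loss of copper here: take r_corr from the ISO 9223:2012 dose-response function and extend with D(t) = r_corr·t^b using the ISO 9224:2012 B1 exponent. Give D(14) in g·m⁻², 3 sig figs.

D(14) = 119 g·m⁻²

copper: f(T) = -0.080·(T−10) [T>10 °C] = -0.3440
  sulphur-dioxide contribution → 0.9233 μm/a
  chloride contribution → 1.36 μm/a
  total first-year rate 2.283 μm/a
ISO 9224: D(t) = r_corr · t^b with b = 0.667 (copper, B1)
  D(14) = 2.283 × 14^0.667 = 2.283 × 5.814 = 13.28 μm
  Mass loss = 13.28 μm × 8.96 g/cm³ = 118.9 g·m⁻²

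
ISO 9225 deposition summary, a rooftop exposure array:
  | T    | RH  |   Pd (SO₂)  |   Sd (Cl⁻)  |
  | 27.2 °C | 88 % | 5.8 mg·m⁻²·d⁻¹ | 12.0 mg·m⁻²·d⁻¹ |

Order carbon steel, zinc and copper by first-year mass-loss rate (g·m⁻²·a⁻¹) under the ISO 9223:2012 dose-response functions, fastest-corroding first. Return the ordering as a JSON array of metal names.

carbon steel: T>10 °C ⇒ hinge -0.054·(27.2−10) = -0.9288
  sulphur-dioxide contribution → 10.14 μm/a
  chloride contribution → 25.79 μm/a
  total first-year rate 35.92 μm/a
  mass loss = 35.92 μm/a × 7.85 g/cm³ = 282 g·m⁻²·a⁻¹
zinc: f(T) = -0.071·(T−10) [T>10 °C] = -1.2212
  sulphur-dioxide contribution → 0.4722 μm/a
  chloride contribution → 1.472 μm/a
  total first-year rate 1.945 μm/a
  mass loss = 1.945 μm/a × 7.14 g/cm³ = 13.88 g·m⁻²·a⁻¹
copper: T>10 °C ⇒ hinge -0.080·(27.2−10) = -1.3760
  sulphur-dioxide contribution → 0.3802 μm/a
  chloride contribution → 1.806 μm/a
  ⇒ r_corr(copper) = 2.186 μm/a
  mass loss = 2.186 μm/a × 8.96 g/cm³ = 19.59 g·m⁻²·a⁻¹
Ordering by g·m⁻²·a⁻¹: carbon steel (282) > copper (19.6) > zinc (13.9)

["carbon steel", "copper", "zinc"]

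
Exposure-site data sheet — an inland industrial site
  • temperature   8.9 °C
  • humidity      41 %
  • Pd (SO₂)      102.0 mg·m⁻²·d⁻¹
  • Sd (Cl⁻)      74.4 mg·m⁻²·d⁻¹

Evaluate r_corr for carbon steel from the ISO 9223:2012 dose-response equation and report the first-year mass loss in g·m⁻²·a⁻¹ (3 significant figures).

carbon steel: T≤10 °C ⇒ hinge +0.150·(8.9−10) = -0.1650
  sulphur-dioxide contribution → 37.75 μm/a
  chloride contribution → 8.151 μm/a
  ⇒ r_corr(carbon steel) = 45.9 μm/a
Convert to mass loss: 45.9 μm/a × 7.85 g/cm³ = 360.3 g·m⁻²·a⁻¹

r_corr = 360 g·m⁻²·a⁻¹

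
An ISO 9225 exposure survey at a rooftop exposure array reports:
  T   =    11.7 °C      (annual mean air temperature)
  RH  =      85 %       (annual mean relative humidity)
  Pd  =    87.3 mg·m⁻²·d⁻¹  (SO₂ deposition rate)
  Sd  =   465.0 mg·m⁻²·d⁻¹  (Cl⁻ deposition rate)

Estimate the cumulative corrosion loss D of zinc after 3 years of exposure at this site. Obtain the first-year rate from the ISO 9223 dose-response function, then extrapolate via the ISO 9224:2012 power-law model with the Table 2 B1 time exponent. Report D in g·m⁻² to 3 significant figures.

D(3) = 125 g·m⁻²

zinc: temperature factor f = -0.071·(1.7) = -0.1207
  Pd branch = 0.0129·Pd^0.44·e^(0.046·RH+f) = 4.077 μm/a
  Sd branch = 0.0175·Sd^0.57·e^(0.008·RH+0.085·T) = 3.095 μm/a
  r_corr = 4.077 + 3.095 = 7.172 μm/a
ISO 9224: D(t) = r_corr · t^b with b = 0.813 (zinc, B1)
  D(3) = 7.172 × 3^0.813 = 7.172 × 2.443 = 17.52 μm
  Mass loss = 17.52 μm × 7.14 g/cm³ = 125.1 g·m⁻²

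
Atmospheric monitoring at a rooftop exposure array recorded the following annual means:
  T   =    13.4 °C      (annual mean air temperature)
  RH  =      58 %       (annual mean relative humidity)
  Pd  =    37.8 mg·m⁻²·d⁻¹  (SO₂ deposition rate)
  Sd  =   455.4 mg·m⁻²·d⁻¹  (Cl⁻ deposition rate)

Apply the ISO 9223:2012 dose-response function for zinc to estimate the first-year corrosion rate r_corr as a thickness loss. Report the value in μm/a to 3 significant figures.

zinc: f(T) = -0.071·(T−10) [T>10 °C] = -0.2414
  sulphur-dioxide contribution → 0.722 μm/a
  chloride contribution → 2.848 μm/a
  total first-year rate 3.57 μm/a

r_corr = 3.57 μm/a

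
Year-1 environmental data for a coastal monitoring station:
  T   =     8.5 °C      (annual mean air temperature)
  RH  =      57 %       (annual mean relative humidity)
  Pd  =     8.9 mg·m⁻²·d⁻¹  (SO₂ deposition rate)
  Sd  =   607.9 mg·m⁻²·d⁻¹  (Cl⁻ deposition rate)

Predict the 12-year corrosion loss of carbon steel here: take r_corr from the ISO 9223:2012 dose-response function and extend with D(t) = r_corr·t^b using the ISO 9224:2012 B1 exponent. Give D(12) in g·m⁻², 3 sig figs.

carbon steel: T≤10 °C ⇒ hinge +0.150·(8.5−10) = -0.2250
  Pd branch = 1.77·Pd^0.52·e^(0.02·RH+f) = 13.77 μm/a
  Cl⁻ term: 0.102·607.9^0.62·exp(0.033·57+0.04·8.5) = 50.02
  r_corr = 13.77 + 50.02 = 63.79 μm/a
Long-term exponent b (ISO 9224 Table 2, B1) = 0.523
  D(12) = 63.79 × 12^0.523 = 63.79 × 3.668 = 234 μm
  Mass loss = 234 μm × 7.85 g/cm³ = 1837 g·m⁻²

D(12) = 1.84e+03 g·m⁻²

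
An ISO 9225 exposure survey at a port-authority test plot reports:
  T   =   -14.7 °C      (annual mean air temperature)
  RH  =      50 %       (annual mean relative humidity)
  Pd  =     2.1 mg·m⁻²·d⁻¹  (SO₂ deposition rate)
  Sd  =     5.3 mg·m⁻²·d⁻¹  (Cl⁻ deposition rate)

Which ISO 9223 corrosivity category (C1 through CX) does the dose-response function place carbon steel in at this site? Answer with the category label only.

C1

carbon steel: T≤10 °C ⇒ hinge +0.150·(-14.7−10) = -3.7050
  sulphur-dioxide contribution → 0.1741 μm/a
  chloride contribution → 0.8296 μm/a
  ⇒ r_corr(carbon steel) = 1.004 μm/a
Category bounds: 0…1.3 μm/a bracket r_corr ⇒ C1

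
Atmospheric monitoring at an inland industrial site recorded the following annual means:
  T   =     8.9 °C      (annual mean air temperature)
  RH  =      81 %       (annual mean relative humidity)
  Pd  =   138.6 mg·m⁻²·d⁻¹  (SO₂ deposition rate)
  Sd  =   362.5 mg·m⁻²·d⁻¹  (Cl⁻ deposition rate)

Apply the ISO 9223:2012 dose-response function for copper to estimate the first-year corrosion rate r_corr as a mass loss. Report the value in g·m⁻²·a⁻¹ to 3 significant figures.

copper: temperature factor f = +0.126·(-1.1) = -0.1386
  SO₂ term: 0.0053·138.6^0.26·exp(0.059·81-0.1386) = 1.979
  Cl⁻ term: 0.01025·362.5^0.27·exp(0.036·81+0.049·8.9) = 1.437
  sum: 1.979 + 1.437 → r_corr = 3.416 μm/a
Convert to mass loss: 3.416 μm/a × 8.96 g/cm³ = 30.61 g·m⁻²·a⁻¹

r_corr = 30.6 g·m⁻²·a⁻¹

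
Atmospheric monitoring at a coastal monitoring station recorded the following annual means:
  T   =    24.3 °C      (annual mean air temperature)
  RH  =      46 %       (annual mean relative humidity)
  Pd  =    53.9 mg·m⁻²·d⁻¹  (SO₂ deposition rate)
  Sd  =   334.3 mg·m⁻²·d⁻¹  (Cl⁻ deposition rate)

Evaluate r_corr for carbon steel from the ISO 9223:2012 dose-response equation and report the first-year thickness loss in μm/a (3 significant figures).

r_corr = 61.5 μm/a

carbon steel: f(T) = -0.054·(T−10) [T>10 °C] = -0.7722
  sulphur-dioxide contribution → 16.32 μm/a
  chloride contribution → 45.18 μm/a
  ⇒ r_corr(carbon steel) = 61.5 μm/a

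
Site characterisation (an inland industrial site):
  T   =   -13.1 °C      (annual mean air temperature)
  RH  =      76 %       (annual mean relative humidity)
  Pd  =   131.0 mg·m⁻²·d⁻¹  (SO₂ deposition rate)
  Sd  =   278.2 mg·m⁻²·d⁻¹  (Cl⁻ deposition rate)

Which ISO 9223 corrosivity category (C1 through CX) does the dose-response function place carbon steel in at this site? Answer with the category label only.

carbon steel: T≤10 °C ⇒ hinge +0.150·(-13.1−10) = -3.4650
  sulphur-dioxide contribution → 3.193 μm/a
  chloride contribution → 24.31 μm/a
  ⇒ r_corr(carbon steel) = 27.5 μm/a
ISO 9223 Table 2 (carbon steel): 25 < 27.5 ≤ 50 μm/a ⇒ C3

C3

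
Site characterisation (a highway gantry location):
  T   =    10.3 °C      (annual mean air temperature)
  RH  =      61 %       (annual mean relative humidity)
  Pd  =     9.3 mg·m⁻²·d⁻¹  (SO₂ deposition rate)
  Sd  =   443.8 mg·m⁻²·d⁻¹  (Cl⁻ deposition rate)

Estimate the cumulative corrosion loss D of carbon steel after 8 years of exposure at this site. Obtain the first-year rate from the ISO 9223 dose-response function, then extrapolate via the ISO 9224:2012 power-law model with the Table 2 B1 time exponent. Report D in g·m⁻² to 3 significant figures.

carbon steel: f(T) = -0.054·(T−10) [T>10 °C] = -0.0162
  sulphur-dioxide contribution → 18.81 μm/a
  chloride contribution → 50.47 μm/a
  total first-year rate 69.28 μm/a
Long-term exponent b (ISO 9224 Table 2, B1) = 0.523
  D(8) = 69.28 × 8^0.523 = 69.28 × 2.967 = 205.5 μm
  Mass loss = 205.5 μm × 7.85 g/cm³ = 1614 g·m⁻²

D(8) = 1.61e+03 g·m⁻²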